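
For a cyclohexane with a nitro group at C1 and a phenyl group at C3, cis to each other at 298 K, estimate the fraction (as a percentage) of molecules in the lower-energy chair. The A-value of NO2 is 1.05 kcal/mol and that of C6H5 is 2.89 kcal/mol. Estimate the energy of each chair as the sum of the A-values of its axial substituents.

99.9%

C1 and C3 have the same parity, so for the cis isomer the two substituents are e,e in one chair and a,a in the other.
Chair I (nitro axial, phenyl axial): E = 3.94 kcal/mol; chair II (nitro equatorial, phenyl equatorial): E = 0.00 kcal/mol.
ΔG = 3.94 kcal/mol between the two chairs.
K = exp(ΔG/RT) with R = 1.987×10⁻³ kcal mol⁻¹ K⁻¹ and T = 298 K gives K ≈ 776.
Fraction in the lower-energy chair = K/(K+1) = 99.9%.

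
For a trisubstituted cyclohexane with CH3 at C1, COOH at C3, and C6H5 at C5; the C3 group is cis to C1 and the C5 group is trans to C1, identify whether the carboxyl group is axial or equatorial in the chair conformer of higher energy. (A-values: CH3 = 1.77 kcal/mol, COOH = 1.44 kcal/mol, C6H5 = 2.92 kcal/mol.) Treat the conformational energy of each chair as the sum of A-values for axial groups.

Chair I (methyl axial, carboxyl axial, phenyl equatorial): E = 3.21 kcal/mol.
Chair II (methyl equatorial, carboxyl equatorial, phenyl axial): E = 2.92 kcal/mol.
Chair I is the less stable (higher-energy) conformer, and in that chair the carboxyl group is axial.

axial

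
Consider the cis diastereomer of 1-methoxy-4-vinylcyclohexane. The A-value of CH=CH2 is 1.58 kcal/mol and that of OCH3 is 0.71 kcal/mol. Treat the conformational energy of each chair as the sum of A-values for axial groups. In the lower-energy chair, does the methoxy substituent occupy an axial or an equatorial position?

axial

C1 and C4 have opposite parity, so for the cis isomer the two substituents are one axial and one equatorial in each chair.
Chair I (vinyl axial, methoxy equatorial): E = 1.58 kcal/mol.
Chair II (vinyl equatorial, methoxy axial): E = 0.71 kcal/mol.
Chair II is the more stable (lower-energy) conformer, and in that chair the methoxy group is axial.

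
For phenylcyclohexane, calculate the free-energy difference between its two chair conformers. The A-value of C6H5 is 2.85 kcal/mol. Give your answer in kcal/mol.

2.85 kcal/mol

A monosubstituted cyclohexane has one chair with the phenyl group axial (E = A = 2.85 kcal/mol) and one with it equatorial (E = 0).
ΔE = 2.85 − 0 = 2.85 kcal/mol.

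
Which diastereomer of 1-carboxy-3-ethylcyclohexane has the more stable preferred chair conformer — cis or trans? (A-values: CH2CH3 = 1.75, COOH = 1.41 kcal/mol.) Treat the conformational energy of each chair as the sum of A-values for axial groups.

cis

At 1,3 positions (parity same): cis → (e,e or a,a); trans → (a,e or e,a).
Best chair for cis: E = 0.00 kcal/mol; best chair for trans: E = 1.41 kcal/mol.
The cis isomer is lower by 1.41 kcal/mol.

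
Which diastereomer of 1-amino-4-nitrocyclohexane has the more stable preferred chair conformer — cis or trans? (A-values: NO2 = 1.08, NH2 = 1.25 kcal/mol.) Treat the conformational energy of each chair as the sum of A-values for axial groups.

trans

At 1,4 positions (parity opposite): cis → (a,e or e,a); trans → (e,e or a,a).
Best chair for cis: E = 1.08 kcal/mol; best chair for trans: E = 0.00 kcal/mol.
The trans isomer is lower by 1.08 kcal/mol.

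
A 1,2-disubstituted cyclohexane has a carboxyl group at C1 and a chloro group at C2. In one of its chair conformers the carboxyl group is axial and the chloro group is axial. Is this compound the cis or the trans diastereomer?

trans

C1 and C2 have opposite parity, so their axial bonds point in opposite directions.
With opposite-parity carbons, two substituents on the same face are one axial and one equatorial; opposite faces give both axial or both equatorial.
Here the groups are axial/axial → opposite face → trans.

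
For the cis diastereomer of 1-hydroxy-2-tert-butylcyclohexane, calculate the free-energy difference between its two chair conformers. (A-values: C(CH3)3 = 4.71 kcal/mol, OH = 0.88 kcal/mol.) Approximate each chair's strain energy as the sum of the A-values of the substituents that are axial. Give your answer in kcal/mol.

C1 and C2 have opposite parity, so for the cis isomer the two substituents are one axial and one equatorial in each chair.
Chair I (tert-butyl axial, hydroxyl equatorial): E = 4.71 kcal/mol.
Chair II (tert-butyl equatorial, hydroxyl axial): E = 0.88 kcal/mol.
ΔE = 4.71 − 0.88 = 3.83 kcal/mol; chair II is more stable.

3.83 kcal/mol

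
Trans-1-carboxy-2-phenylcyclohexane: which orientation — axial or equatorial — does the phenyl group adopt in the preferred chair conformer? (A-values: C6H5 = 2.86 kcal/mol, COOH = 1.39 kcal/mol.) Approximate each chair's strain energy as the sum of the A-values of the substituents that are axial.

equatorial

C1 and C2 have opposite parity, so for the trans isomer the two substituents are e,e in one chair and a,a in the other.
Chair I (phenyl axial, carboxyl axial): E = 4.25 kcal/mol.
Chair II (phenyl equatorial, carboxyl equatorial): E = 0.00 kcal/mol.
Chair II is the more stable (lower-energy) conformer, and in that chair the phenyl group is equatorial.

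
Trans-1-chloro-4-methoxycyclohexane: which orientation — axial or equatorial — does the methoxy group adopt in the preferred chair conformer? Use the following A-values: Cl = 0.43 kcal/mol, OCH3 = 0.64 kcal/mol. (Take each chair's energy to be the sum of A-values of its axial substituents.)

equatorial

C1 and C4 have opposite parity, so for the trans isomer the two substituents are e,e in one chair and a,a in the other.
Chair I (chloro axial, methoxy axial): E = 1.07 kcal/mol.
Chair II (chloro equatorial, methoxy equatorial): E = 0.00 kcal/mol.
Chair II is the more stable (lower-energy) conformer, and in that chair the methoxy group is equatorial.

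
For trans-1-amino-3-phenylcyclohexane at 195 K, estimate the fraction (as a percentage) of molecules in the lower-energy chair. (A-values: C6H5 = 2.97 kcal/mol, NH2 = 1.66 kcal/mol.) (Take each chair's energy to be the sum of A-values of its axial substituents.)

96.7%

C1 and C3 have the same parity, so for the trans isomer the two substituents are one axial and one equatorial in each chair.
Chair I (phenyl axial, amino equatorial): E = 2.97 kcal/mol; chair II (phenyl equatorial, amino axial): E = 1.66 kcal/mol.
ΔG = 1.31 kcal/mol between the two chairs.
K = exp(ΔG/RT) with R = 1.987×10⁻³ kcal mol⁻¹ K⁻¹ and T = 195 K gives K ≈ 29.4.
Fraction in the lower-energy chair = K/(K+1) = 96.7%.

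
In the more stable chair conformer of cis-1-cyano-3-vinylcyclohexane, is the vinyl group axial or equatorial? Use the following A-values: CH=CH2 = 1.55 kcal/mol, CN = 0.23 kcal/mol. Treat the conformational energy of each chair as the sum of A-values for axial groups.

equatorial

C1 and C3 have the same parity, so for the cis isomer the two substituents are e,e in one chair and a,a in the other.
Chair I (vinyl axial, cyano axial): E = 1.78 kcal/mol.
Chair II (vinyl equatorial, cyano equatorial): E = 0.00 kcal/mol.
Chair II is the more stable (lower-energy) conformer, and in that chair the vinyl group is equatorial.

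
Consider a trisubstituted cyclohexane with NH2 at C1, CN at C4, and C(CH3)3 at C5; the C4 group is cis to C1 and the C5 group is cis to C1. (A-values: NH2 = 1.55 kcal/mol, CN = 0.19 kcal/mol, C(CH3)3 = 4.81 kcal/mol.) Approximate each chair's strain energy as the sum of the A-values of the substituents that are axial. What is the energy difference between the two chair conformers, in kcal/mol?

Chair I (amino axial, cyano equatorial, tert-butyl axial): E = 6.36 kcal/mol.
Chair II (amino equatorial, cyano axial, tert-butyl equatorial): E = 0.19 kcal/mol.
ΔE = 6.36 − 0.19 = 6.17 kcal/mol; chair II is more stable.

6.17 kcal/mol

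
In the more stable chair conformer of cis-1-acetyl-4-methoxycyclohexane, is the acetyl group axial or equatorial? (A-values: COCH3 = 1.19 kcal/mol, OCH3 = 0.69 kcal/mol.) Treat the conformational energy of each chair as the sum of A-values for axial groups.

equatorial

C1 and C4 have opposite parity, so for the cis isomer the two substituents are one axial and one equatorial in each chair.
Chair I (acetyl axial, methoxy equatorial): E = 1.19 kcal/mol.
Chair II (acetyl equatorial, methoxy axial): E = 0.69 kcal/mol.
Chair II is the more stable (lower-energy) conformer, and in that chair the acetyl group is equatorial.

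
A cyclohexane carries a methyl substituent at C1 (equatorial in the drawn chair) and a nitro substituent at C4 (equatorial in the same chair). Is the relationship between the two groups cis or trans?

C1 and C4 have opposite parity, so their axial bonds point in opposite directions.
With opposite-parity carbons, two substituents on the same face are one axial and one equatorial; opposite faces give both axial or both equatorial.
Here the groups are equatorial/equatorial → opposite face → trans.

trans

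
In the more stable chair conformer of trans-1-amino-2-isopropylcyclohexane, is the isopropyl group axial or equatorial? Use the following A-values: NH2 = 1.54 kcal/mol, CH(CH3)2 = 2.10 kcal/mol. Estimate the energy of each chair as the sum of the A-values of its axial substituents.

C1 and C2 have opposite parity, so for the trans isomer the two substituents are e,e in one chair and a,a in the other.
Chair I (amino axial, isopropyl axial): E = 3.64 kcal/mol.
Chair II (amino equatorial, isopropyl equatorial): E = 0.00 kcal/mol.
Chair II is the more stable (lower-energy) conformer, and in that chair the isopropyl group is equatorial.

equatorial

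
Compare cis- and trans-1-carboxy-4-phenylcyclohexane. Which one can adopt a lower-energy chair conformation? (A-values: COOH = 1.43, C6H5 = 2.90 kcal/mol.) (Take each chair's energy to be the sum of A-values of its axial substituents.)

At 1,4 positions (parity opposite): cis → (a,e or e,a); trans → (e,e or a,a).
Best chair for cis: E = 1.43 kcal/mol; best chair for trans: E = 0.00 kcal/mol.
The trans isomer is lower by 1.43 kcal/mol.

trans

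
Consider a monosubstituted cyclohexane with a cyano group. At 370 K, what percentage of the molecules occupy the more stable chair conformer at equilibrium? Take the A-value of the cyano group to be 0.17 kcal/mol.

One chair has the cyano group axial (E = 0.17 kcal/mol) and the other has it equatorial (E = 0).
ΔG = 0.17 kcal/mol between the two chairs.
K = exp(ΔG/RT) with R = 1.987×10⁻³ kcal mol⁻¹ K⁻¹ and T = 370 K gives K ≈ 1.26.
Fraction in the lower-energy chair = K/(K+1) = 55.8%.

55.8%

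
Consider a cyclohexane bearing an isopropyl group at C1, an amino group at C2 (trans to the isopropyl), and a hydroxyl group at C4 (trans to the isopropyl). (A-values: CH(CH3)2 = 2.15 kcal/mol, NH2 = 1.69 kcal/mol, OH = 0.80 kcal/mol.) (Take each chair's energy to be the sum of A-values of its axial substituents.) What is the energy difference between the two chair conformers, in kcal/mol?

Chair I (isopropyl axial, amino axial, hydroxyl axial): E = 4.64 kcal/mol.
Chair II (isopropyl equatorial, amino equatorial, hydroxyl equatorial): E = 0.00 kcal/mol.
ΔE = 4.64 − 0.00 = 4.64 kcal/mol; chair II is more stable.

4.64 kcal/mol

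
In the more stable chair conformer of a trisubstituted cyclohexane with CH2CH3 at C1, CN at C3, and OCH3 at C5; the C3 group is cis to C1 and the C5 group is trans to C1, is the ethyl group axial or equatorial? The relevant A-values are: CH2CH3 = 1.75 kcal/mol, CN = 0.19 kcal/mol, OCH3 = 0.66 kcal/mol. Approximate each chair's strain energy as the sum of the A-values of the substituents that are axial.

Chair I (ethyl axial, cyano axial, methoxy equatorial): E = 1.94 kcal/mol.
Chair II (ethyl equatorial, cyano equatorial, methoxy axial): E = 0.66 kcal/mol.
Chair II is the more stable (lower-energy) conformer, and in that chair the ethyl group is equatorial.

equatorial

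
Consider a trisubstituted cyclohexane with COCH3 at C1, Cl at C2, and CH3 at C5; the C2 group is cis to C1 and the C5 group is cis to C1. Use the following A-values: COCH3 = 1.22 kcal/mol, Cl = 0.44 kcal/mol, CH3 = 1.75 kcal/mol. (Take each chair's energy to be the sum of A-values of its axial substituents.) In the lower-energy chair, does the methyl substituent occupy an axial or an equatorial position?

Chair I (acetyl axial, chloro equatorial, methyl axial): E = 2.97 kcal/mol.
Chair II (acetyl equatorial, chloro axial, methyl equatorial): E = 0.44 kcal/mol.
Chair II is the more stable (lower-energy) conformer, and in that chair the methyl group is equatorial.

equatorial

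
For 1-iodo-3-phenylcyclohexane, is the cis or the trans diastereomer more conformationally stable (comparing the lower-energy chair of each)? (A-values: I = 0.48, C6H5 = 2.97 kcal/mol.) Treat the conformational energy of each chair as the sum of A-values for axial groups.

cis

At 1,3 positions (parity same): cis → (e,e or a,a); trans → (a,e or e,a).
Best chair for cis: E = 0.00 kcal/mol; best chair for trans: E = 0.48 kcal/mol.
The cis isomer is lower by 0.48 kcal/mol.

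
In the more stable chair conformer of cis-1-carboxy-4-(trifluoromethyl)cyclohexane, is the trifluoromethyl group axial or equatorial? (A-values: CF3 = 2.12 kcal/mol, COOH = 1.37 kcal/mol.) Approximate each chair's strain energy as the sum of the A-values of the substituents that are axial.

equatorial

C1 and C4 have opposite parity, so for the cis isomer the two substituents are one axial and one equatorial in each chair.
Chair I (trifluoromethyl axial, carboxyl equatorial): E = 2.12 kcal/mol.
Chair II (trifluoromethyl equatorial, carboxyl axial): E = 1.37 kcal/mol.
Chair II is the more stable (lower-energy) conformer, and in that chair the trifluoromethyl group is equatorial.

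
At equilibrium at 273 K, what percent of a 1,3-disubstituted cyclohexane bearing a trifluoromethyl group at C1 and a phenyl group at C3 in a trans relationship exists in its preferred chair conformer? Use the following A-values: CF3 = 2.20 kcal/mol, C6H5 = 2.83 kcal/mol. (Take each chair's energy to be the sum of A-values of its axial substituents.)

76.2%

C1 and C3 have the same parity, so for the trans isomer the two substituents are one axial and one equatorial in each chair.
Chair I (trifluoromethyl axial, phenyl equatorial): E = 2.20 kcal/mol; chair II (trifluoromethyl equatorial, phenyl axial): E = 2.83 kcal/mol.
ΔG = 0.63 kcal/mol between the two chairs.
K = exp(ΔG/RT) with R = 1.987×10⁻³ kcal mol⁻¹ K⁻¹ and T = 273 K gives K ≈ 3.19.
Fraction in the lower-energy chair = K/(K+1) = 76.2%.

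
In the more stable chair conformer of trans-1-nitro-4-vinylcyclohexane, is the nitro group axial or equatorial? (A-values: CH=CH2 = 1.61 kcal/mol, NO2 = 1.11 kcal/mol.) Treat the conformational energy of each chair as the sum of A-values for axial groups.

equatorial

C1 and C4 have opposite parity, so for the trans isomer the two substituents are e,e in one chair and a,a in the other.
Chair I (vinyl axial, nitro axial): E = 2.72 kcal/mol.
Chair II (vinyl equatorial, nitro equatorial): E = 0.00 kcal/mol.
Chair II is the more stable (lower-energy) conformer, and in that chair the nitro group is equatorial.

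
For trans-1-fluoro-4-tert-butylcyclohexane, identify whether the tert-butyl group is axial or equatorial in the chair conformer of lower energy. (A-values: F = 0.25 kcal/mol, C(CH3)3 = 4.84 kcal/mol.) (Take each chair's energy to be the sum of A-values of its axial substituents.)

equatorial

C1 and C4 have opposite parity, so for the trans isomer the two substituents are e,e in one chair and a,a in the other.
Chair I (fluoro axial, tert-butyl axial): E = 5.09 kcal/mol.
Chair II (fluoro equatorial, tert-butyl equatorial): E = 0.00 kcal/mol.
Chair II is the more stable (lower-energy) conformer, and in that chair the tert-butyl group is equatorial.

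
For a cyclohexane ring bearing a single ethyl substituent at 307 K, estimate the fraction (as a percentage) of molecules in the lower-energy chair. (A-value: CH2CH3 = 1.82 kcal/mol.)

95.2%

One chair has the ethyl group axial (E = 1.82 kcal/mol) and the other has it equatorial (E = 0).
ΔG = 1.82 kcal/mol between the two chairs.
K = exp(ΔG/RT) with R = 1.987×10⁻³ kcal mol⁻¹ K⁻¹ and T = 307 K gives K ≈ 19.8.
Fraction in the lower-energy chair = K/(K+1) = 95.2%.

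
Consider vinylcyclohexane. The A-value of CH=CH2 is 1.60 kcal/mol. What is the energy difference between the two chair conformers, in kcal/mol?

1.60 kcal/mol

A monosubstituted cyclohexane has one chair with the vinyl group axial (E = A = 1.60 kcal/mol) and one with it equatorial (E = 0).
ΔE = 1.60 − 0 = 1.60 kcal/mol.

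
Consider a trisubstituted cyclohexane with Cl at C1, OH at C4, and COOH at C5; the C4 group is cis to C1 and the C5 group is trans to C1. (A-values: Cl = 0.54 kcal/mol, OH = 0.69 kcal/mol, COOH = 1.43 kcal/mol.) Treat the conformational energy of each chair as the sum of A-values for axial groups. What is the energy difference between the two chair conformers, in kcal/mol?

Chair I (chloro axial, hydroxyl equatorial, carboxyl equatorial): E = 0.54 kcal/mol.
Chair II (chloro equatorial, hydroxyl axial, carboxyl axial): E = 2.12 kcal/mol.
ΔE = 2.12 − 0.54 = 1.58 kcal/mol; chair I is more stable.

1.58 kcal/mol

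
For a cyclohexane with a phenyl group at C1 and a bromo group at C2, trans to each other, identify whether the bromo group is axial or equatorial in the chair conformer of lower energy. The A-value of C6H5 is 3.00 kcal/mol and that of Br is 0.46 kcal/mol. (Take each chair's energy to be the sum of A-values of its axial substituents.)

equatorial

C1 and C2 have opposite parity, so for the trans isomer the two substituents are e,e in one chair and a,a in the other.
Chair I (phenyl axial, bromo axial): E = 3.46 kcal/mol.
Chair II (phenyl equatorial, bromo equatorial): E = 0.00 kcal/mol.
Chair II is the more stable (lower-energy) conformer, and in that chair the bromo group is equatorial.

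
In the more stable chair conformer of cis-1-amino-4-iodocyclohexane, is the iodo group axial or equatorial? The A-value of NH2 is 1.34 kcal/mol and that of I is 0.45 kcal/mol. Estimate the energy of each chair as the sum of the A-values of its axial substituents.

axial

C1 and C4 have opposite parity, so for the cis isomer the two substituents are one axial and one equatorial in each chair.
Chair I (amino axial, iodo equatorial): E = 1.34 kcal/mol.
Chair II (amino equatorial, iodo axial): E = 0.45 kcal/mol.
Chair II is the more stable (lower-energy) conformer, and in that chair the iodo group is axial.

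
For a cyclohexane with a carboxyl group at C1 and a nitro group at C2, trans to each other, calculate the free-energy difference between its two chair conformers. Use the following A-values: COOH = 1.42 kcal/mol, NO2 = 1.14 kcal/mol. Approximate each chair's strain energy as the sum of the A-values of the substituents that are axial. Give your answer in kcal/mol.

C1 and C2 have opposite parity, so for the trans isomer the two substituents are e,e in one chair and a,a in the other.
Chair I (carboxyl axial, nitro axial): E = 2.56 kcal/mol.
Chair II (carboxyl equatorial, nitro equatorial): E = 0.00 kcal/mol.
ΔE = 2.56 − 0.00 = 2.56 kcal/mol; chair II is more stable.

2.56 kcal/mol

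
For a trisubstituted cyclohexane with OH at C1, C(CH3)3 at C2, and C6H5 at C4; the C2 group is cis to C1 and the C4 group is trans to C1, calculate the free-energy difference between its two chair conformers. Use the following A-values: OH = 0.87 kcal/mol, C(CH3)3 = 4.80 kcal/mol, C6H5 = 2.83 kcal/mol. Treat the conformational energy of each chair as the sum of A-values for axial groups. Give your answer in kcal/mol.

Chair I (hydroxyl axial, tert-butyl equatorial, phenyl axial): E = 3.70 kcal/mol.
Chair II (hydroxyl equatorial, tert-butyl axial, phenyl equatorial): E = 4.80 kcal/mol.
ΔE = 4.80 − 3.70 = 1.10 kcal/mol; chair I is more stable.

1.10 kcal/mol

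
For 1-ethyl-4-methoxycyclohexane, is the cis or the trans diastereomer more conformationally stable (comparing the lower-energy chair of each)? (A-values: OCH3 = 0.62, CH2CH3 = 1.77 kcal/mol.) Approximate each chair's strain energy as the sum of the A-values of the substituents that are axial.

At 1,4 positions (parity opposite): cis → (a,e or e,a); trans → (e,e or a,a).
Best chair for cis: E = 0.62 kcal/mol; best chair for trans: E = 0.00 kcal/mol.
The trans isomer is lower by 0.62 kcal/mol.

trans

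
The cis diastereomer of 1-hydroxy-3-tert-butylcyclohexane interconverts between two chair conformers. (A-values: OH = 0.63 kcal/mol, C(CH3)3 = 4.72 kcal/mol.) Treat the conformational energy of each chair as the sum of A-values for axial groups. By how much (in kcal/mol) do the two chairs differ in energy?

5.35 kcal/mol

C1 and C3 have the same parity, so for the cis isomer the two substituents are e,e in one chair and a,a in the other.
Chair I (hydroxyl axial, tert-butyl axial): E = 5.35 kcal/mol.
Chair II (hydroxyl equatorial, tert-butyl equatorial): E = 0.00 kcal/mol.
ΔE = 5.35 − 0.00 = 5.35 kcal/mol; chair II is more stable.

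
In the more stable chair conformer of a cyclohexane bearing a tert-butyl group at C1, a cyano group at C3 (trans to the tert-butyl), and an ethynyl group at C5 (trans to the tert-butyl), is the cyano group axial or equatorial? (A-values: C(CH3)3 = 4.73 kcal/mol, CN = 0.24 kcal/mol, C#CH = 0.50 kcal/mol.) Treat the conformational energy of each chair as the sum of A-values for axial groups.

Chair I (tert-butyl axial, cyano equatorial, ethynyl equatorial): E = 4.73 kcal/mol.
Chair II (tert-butyl equatorial, cyano axial, ethynyl axial): E = 0.74 kcal/mol.
Chair II is the more stable (lower-energy) conformer, and in that chair the cyano group is axial.

axial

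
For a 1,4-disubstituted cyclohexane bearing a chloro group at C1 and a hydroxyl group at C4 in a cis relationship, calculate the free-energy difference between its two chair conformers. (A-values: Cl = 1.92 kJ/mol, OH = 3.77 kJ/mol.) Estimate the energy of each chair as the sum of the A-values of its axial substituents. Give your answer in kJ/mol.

1.85 kJ/mol

C1 and C4 have opposite parity, so for the cis isomer the two substituents are one axial and one equatorial in each chair.
Chair I (chloro axial, hydroxyl equatorial): E = 1.92 kJ/mol.
Chair II (chloro equatorial, hydroxyl axial): E = 3.77 kJ/mol.
ΔE = 3.77 − 1.92 = 1.85 kJ/mol; chair I is more stable.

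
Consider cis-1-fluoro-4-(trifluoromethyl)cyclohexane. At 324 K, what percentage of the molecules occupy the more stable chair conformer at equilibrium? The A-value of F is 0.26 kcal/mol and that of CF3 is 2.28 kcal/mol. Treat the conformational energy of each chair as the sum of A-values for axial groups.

C1 and C4 have opposite parity, so for the cis isomer the two substituents are one axial and one equatorial in each chair.
Chair I (fluoro axial, trifluoromethyl equatorial): E = 0.26 kcal/mol; chair II (fluoro equatorial, trifluoromethyl axial): E = 2.28 kcal/mol.
ΔG = 2.02 kcal/mol between the two chairs.
K = exp(ΔG/RT) with R = 1.987×10⁻³ kcal mol⁻¹ K⁻¹ and T = 324 K gives K ≈ 23.1.
Fraction in the lower-energy chair = K/(K+1) = 95.8%.

95.8%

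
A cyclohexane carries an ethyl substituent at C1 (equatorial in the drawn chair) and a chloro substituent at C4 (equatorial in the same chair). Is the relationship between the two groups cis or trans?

C1 and C4 have opposite parity, so their axial bonds point in opposite directions.
With opposite-parity carbons, two substituents on the same face are one axial and one equatorial; opposite faces give both axial or both equatorial.
Here the groups are equatorial/equatorial → opposite face → trans.

trans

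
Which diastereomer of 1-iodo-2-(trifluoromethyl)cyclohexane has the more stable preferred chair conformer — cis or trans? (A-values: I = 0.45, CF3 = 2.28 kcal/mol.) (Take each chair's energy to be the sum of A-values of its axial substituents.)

At 1,2 positions (parity opposite): cis → (a,e or e,a); trans → (e,e or a,a).
Best chair for cis: E = 0.45 kcal/mol; best chair for trans: E = 0.00 kcal/mol.
The trans isomer is lower by 0.45 kcal/mol.

trans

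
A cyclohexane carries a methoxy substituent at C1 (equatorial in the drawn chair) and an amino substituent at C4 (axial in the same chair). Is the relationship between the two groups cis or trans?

C1 and C4 have opposite parity, so their axial bonds point in opposite directions.
With opposite-parity carbons, two substituents on the same face are one axial and one equatorial; opposite faces give both axial or both equatorial.
Here the groups are equatorial/axial → same face → cis.

cis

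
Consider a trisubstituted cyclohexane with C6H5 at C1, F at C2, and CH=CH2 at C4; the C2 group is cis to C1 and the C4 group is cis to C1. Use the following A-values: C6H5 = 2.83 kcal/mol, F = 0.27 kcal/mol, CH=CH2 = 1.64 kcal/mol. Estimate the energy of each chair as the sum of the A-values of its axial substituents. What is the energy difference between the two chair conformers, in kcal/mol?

Chair I (phenyl axial, fluoro equatorial, vinyl equatorial): E = 2.83 kcal/mol.
Chair II (phenyl equatorial, fluoro axial, vinyl axial): E = 1.91 kcal/mol.
ΔE = 2.83 − 1.91 = 0.92 kcal/mol; chair II is more stable.

0.92 kcal/mol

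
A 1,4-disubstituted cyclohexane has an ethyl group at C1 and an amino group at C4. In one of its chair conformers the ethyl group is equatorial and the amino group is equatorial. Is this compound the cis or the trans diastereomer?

trans

C1 and C4 have opposite parity, so their axial bonds point in opposite directions.
With opposite-parity carbons, two substituents on the same face are one axial and one equatorial; opposite faces give both axial or both equatorial.
Here the groups are equatorial/equatorial → opposite face → trans.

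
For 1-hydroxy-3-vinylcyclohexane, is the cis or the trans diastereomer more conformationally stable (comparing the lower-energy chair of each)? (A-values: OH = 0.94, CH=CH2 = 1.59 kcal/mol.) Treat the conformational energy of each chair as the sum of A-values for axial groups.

At 1,3 positions (parity same): cis → (e,e or a,a); trans → (a,e or e,a).
Best chair for cis: E = 0.00 kcal/mol; best chair for trans: E = 0.94 kcal/mol.
The cis isomer is lower by 0.94 kcal/mol.

cis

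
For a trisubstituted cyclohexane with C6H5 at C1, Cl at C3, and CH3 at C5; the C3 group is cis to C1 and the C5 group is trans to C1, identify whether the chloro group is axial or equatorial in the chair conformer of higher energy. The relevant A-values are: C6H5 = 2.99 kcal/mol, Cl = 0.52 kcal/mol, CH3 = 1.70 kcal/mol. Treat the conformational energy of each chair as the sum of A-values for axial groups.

Chair I (phenyl axial, chloro axial, methyl equatorial): E = 3.51 kcal/mol.
Chair II (phenyl equatorial, chloro equatorial, methyl axial): E = 1.70 kcal/mol.
Chair I is the less stable (higher-energy) conformer, and in that chair the chloro group is axial.

axial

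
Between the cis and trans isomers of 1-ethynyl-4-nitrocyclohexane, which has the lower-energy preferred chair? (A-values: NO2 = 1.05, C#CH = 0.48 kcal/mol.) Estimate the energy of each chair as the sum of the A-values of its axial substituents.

At 1,4 positions (parity opposite): cis → (a,e or e,a); trans → (e,e or a,a).
Best chair for cis: E = 0.48 kcal/mol; best chair for trans: E = 0.00 kcal/mol.
The trans isomer is lower by 0.48 kcal/mol.

trans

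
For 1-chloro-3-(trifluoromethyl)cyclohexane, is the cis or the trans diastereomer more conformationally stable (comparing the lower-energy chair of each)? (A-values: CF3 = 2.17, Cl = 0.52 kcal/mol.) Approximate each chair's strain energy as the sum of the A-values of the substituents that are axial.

At 1,3 positions (parity same): cis → (e,e or a,a); trans → (a,e or e,a).
Best chair for cis: E = 0.00 kcal/mol; best chair for trans: E = 0.52 kcal/mol.
The cis isomer is lower by 0.52 kcal/mol.

cis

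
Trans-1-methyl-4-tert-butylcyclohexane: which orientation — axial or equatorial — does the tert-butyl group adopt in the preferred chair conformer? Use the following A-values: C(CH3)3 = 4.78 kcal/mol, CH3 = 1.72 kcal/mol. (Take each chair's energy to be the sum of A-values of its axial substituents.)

equatorial

C1 and C4 have opposite parity, so for the trans isomer the two substituents are e,e in one chair and a,a in the other.
Chair I (tert-butyl axial, methyl axial): E = 6.50 kcal/mol.
Chair II (tert-butyl equatorial, methyl equatorial): E = 0.00 kcal/mol.
Chair II is the more stable (lower-energy) conformer, and in that chair the tert-butyl group is equatorial.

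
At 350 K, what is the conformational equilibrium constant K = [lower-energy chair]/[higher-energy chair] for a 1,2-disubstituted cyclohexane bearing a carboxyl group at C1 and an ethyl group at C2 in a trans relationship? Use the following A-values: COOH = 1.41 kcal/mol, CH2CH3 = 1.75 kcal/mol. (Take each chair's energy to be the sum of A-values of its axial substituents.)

K ≈ 94.0

C1 and C2 have opposite parity, so for the trans isomer the two substituents are e,e in one chair and a,a in the other.
Chair I (carboxyl axial, ethyl axial): E = 3.16 kcal/mol; chair II (carboxyl equatorial, ethyl equatorial): E = 0.00 kcal/mol.
ΔG = 3.16 kcal/mol between the two chairs.
K = exp(ΔG/RT) with R = 1.987×10⁻³ kcal mol⁻¹ K⁻¹ and T = 350 K gives K ≈ 94.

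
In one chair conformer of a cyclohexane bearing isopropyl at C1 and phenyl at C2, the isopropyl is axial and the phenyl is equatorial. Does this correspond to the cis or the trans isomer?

cis

C1 and C2 have opposite parity, so their axial bonds point in opposite directions.
With opposite-parity carbons, two substituents on the same face are one axial and one equatorial; opposite faces give both axial or both equatorial.
Here the groups are axial/equatorial → same face → cis.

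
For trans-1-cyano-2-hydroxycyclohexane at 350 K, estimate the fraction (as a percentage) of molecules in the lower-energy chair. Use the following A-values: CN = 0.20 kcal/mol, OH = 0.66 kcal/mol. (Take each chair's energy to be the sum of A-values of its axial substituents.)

C1 and C2 have opposite parity, so for the trans isomer the two substituents are e,e in one chair and a,a in the other.
Chair I (cyano axial, hydroxyl axial): E = 0.86 kcal/mol; chair II (cyano equatorial, hydroxyl equatorial): E = 0.00 kcal/mol.
ΔG = 0.86 kcal/mol between the two chairs.
K = exp(ΔG/RT) with R = 1.987×10⁻³ kcal mol⁻¹ K⁻¹ and T = 350 K gives K ≈ 3.44.
Fraction in the lower-energy chair = K/(K+1) = 77.5%.

77.5%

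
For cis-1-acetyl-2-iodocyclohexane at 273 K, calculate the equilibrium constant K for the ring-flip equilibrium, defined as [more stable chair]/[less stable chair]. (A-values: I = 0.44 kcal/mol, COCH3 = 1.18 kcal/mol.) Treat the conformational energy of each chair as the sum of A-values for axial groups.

K ≈ 3.91

C1 and C2 have opposite parity, so for the cis isomer the two substituents are one axial and one equatorial in each chair.
Chair I (iodo axial, acetyl equatorial): E = 0.44 kcal/mol; chair II (iodo equatorial, acetyl axial): E = 1.18 kcal/mol.
ΔG = 0.74 kcal/mol between the two chairs.
K = exp(ΔG/RT) with R = 1.987×10⁻³ kcal mol⁻¹ K⁻¹ and T = 273 K gives K ≈ 3.91.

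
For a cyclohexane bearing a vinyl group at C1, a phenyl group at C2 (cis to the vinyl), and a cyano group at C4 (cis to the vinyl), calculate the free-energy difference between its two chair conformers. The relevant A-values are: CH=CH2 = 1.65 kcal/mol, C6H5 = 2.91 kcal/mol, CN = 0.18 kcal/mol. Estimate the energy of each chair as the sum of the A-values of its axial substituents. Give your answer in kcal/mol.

Chair I (vinyl axial, phenyl equatorial, cyano equatorial): E = 1.65 kcal/mol.
Chair II (vinyl equatorial, phenyl axial, cyano axial): E = 3.09 kcal/mol.
ΔE = 3.09 − 1.65 = 1.44 kcal/mol; chair I is more stable.

1.44 kcal/mol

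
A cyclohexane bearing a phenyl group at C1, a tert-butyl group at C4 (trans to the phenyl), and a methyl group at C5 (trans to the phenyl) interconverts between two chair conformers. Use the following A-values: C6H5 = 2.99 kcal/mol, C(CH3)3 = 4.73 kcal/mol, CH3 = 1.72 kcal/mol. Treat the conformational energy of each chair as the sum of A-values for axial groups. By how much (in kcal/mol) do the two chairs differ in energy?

Chair I (phenyl axial, tert-butyl axial, methyl equatorial): E = 7.72 kcal/mol.
Chair II (phenyl equatorial, tert-butyl equatorial, methyl axial): E = 1.72 kcal/mol.
ΔE = 7.72 − 1.72 = 6.00 kcal/mol; chair II is more stable.

6.00 kcal/mol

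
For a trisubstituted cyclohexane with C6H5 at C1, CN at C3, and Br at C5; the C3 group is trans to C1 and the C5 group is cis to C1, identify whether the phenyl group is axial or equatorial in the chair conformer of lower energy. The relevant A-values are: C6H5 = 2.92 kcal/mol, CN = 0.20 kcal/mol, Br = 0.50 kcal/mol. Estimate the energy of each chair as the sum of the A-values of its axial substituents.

Chair I (phenyl axial, cyano equatorial, bromo axial): E = 3.42 kcal/mol.
Chair II (phenyl equatorial, cyano axial, bromo equatorial): E = 0.20 kcal/mol.
Chair II is the more stable (lower-energy) conformer, and in that chair the phenyl group is equatorial.

equatorial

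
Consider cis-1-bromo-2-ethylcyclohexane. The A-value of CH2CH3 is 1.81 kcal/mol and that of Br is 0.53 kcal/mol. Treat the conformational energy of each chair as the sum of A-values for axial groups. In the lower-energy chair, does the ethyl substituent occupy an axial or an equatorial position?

C1 and C2 have opposite parity, so for the cis isomer the two substituents are one axial and one equatorial in each chair.
Chair I (ethyl axial, bromo equatorial): E = 1.81 kcal/mol.
Chair II (ethyl equatorial, bromo axial): E = 0.53 kcal/mol.
Chair II is the more stable (lower-energy) conformer, and in that chair the ethyl group is equatorial.

equatorial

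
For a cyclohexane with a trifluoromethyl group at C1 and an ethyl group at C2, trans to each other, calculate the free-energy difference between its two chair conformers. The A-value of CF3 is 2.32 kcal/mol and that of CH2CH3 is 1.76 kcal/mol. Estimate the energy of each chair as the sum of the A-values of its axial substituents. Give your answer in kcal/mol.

C1 and C2 have opposite parity, so for the trans isomer the two substituents are e,e in one chair and a,a in the other.
Chair I (trifluoromethyl axial, ethyl axial): E = 4.08 kcal/mol.
Chair II (trifluoromethyl equatorial, ethyl equatorial): E = 0.00 kcal/mol.
ΔE = 4.08 − 0.00 = 4.08 kcal/mol; chair II is more stable.

4.08 kcal/mol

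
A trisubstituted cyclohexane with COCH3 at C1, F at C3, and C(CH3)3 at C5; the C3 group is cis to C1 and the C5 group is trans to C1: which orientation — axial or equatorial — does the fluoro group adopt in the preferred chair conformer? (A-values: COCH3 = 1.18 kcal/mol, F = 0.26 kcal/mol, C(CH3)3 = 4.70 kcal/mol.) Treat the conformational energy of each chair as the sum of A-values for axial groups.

Chair I (acetyl axial, fluoro axial, tert-butyl equatorial): E = 1.44 kcal/mol.
Chair II (acetyl equatorial, fluoro equatorial, tert-butyl axial): E = 4.70 kcal/mol.
Chair I is the more stable (lower-energy) conformer, and in that chair the fluoro group is axial.

axial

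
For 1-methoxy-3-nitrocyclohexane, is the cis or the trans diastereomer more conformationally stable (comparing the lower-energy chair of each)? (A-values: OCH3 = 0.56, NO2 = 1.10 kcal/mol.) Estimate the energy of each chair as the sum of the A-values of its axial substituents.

cis

At 1,3 positions (parity same): cis → (e,e or a,a); trans → (a,e or e,a).
Best chair for cis: E = 0.00 kcal/mol; best chair for trans: E = 0.56 kcal/mol.
The cis isomer is lower by 0.56 kcal/mol.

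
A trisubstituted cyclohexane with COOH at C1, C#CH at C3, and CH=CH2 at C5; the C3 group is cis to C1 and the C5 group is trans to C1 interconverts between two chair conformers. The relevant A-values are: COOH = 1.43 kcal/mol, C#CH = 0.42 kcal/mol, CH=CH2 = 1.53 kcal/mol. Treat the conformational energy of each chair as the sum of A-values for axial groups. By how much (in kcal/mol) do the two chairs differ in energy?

0.32 kcal/mol

Chair I (carboxyl axial, ethynyl axial, vinyl equatorial): E = 1.85 kcal/mol.
Chair II (carboxyl equatorial, ethynyl equatorial, vinyl axial): E = 1.53 kcal/mol.
ΔE = 1.85 − 1.53 = 0.32 kcal/mol; chair II is more stable.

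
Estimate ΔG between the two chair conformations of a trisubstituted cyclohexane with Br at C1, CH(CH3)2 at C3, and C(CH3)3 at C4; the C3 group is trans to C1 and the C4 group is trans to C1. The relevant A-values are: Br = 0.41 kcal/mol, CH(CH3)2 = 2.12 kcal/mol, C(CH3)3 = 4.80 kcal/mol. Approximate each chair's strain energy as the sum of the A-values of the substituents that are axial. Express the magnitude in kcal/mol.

Chair I (bromo axial, isopropyl equatorial, tert-butyl axial): E = 5.21 kcal/mol.
Chair II (bromo equatorial, isopropyl axial, tert-butyl equatorial): E = 2.12 kcal/mol.
ΔE = 5.21 − 2.12 = 3.09 kcal/mol; chair II is more stable.

3.09 kcal/mol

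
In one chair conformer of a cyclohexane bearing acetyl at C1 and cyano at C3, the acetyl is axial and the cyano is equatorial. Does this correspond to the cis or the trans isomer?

C1 and C3 have the same parity, so their axial bonds point in the same direction.
With same-parity carbons, two substituents on the same face are both axial or both equatorial; opposite faces give one of each.
Here the groups are axial/equatorial → opposite face → trans.

trans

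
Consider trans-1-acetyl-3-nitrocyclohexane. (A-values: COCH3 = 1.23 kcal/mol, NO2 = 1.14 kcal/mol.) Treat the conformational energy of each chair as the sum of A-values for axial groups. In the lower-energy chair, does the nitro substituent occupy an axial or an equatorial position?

C1 and C3 have the same parity, so for the trans isomer the two substituents are one axial and one equatorial in each chair.
Chair I (acetyl axial, nitro equatorial): E = 1.23 kcal/mol.
Chair II (acetyl equatorial, nitro axial): E = 1.14 kcal/mol.
Chair II is the more stable (lower-energy) conformer, and in that chair the nitro group is axial.

axial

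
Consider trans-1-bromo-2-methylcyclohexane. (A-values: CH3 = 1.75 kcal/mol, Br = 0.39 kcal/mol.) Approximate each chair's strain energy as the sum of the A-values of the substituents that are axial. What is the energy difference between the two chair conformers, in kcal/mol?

C1 and C2 have opposite parity, so for the trans isomer the two substituents are e,e in one chair and a,a in the other.
Chair I (methyl axial, bromo axial): E = 2.14 kcal/mol.
Chair II (methyl equatorial, bromo equatorial): E = 0.00 kcal/mol.
ΔE = 2.14 − 0.00 = 2.14 kcal/mol; chair II is more stable.

2.14 kcal/mol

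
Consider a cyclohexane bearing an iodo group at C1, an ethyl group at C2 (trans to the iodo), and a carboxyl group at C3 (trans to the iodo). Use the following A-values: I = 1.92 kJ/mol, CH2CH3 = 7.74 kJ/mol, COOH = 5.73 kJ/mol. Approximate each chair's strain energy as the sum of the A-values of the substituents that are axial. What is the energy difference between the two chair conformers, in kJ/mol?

Chair I (iodo axial, ethyl axial, carboxyl equatorial): E = 9.66 kJ/mol.
Chair II (iodo equatorial, ethyl equatorial, carboxyl axial): E = 5.73 kJ/mol.
ΔE = 9.66 − 5.73 = 3.93 kJ/mol; chair II is more stable.

3.93 kJ/mol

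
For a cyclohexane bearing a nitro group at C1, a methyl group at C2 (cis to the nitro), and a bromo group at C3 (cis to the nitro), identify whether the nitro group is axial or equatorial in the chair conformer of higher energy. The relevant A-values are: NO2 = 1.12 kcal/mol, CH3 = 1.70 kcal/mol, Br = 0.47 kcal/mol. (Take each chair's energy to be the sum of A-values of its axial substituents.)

equatorial

Chair I (nitro axial, methyl equatorial, bromo axial): E = 1.59 kcal/mol.
Chair II (nitro equatorial, methyl axial, bromo equatorial): E = 1.70 kcal/mol.
Chair II is the less stable (higher-energy) conformer, and in that chair the nitro group is equatorial.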